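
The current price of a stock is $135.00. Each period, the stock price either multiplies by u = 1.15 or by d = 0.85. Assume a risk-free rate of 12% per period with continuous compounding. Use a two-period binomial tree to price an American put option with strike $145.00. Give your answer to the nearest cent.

Risk-neutral probability p = (e^0.12 − 0.85)/(1.15 − 0.85) = 0.2775/0.3000 = 0.9250
Terminal stock prices: S_uu = 178.5, S_ud = 132, S_dd = 97.54
Terminal payoffs (K − S): max(-33.54, 0) = 0, max(13.04, 0) = 13.04, max(47.46, 0) = 47.46
Node u (S = 155.2): continuation = e^(−0.12)·[0.9250·0.0000 + 0.0750·13.0375] = 0.8674; exercise value = 0.0000 ≤ continuation, so V_u = 0.8674
Node d (S = 114.8): continuation = e^(−0.12)·[0.9250·13.0375 + 0.0750·47.4625] = 13.8535; exercise value = 30.2500 > continuation, so V_d = 30.2500 (exercise)
Node 0 (S = 135): continuation = e^(−0.12)·[0.9250·0.8674 + 0.0750·30.2500] = 2.7241; exercise value = 10.0000 > continuation, so V_0 = 10.0000 (exercise)

$10.00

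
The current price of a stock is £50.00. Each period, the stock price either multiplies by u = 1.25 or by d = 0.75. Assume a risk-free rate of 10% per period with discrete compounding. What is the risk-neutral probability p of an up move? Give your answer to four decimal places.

p = 0.7000

Risk-neutral probability p = (1 + 0.1 − 0.75)/(1.25 − 0.75) = 0.3500/0.5000 = 0.7000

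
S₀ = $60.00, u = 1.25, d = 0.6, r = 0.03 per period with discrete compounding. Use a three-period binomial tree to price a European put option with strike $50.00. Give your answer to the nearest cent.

Risk-neutral probability p = (1 + 0.03 − 0.6)/(1.25 − 0.6) = 0.4300/0.6500 = 0.6615
Terminal stock prices: S_uuu = 117.2, S_uud = 56.25, S_udd = 27, S_ddd = 12.96
Terminal payoffs (K − S): max(-67.19, 0) = 0, max(-6.25, 0) = 0, max(23, 0) = 23, max(37.04, 0) = 37.04
Node uu (S = 93.75): V_uu = 1/1.03·[0.6615·0.0000 + 0.3385·0.0000] = 0.0000
Node ud (S = 45): V_ud = 1/1.03·[0.6615·0.0000 + 0.3385·23.0000] = 7.5579
Node dd (S = 21.6): V_dd = 1/1.03·[0.6615·23.0000 + 0.3385·37.0400] = 26.9437
Node u (S = 75): V_u = 1/1.03·[0.6615·0.0000 + 0.3385·7.5579] = 2.4835
Node d (S = 36): V_d = 1/1.03·[0.6615·7.5579 + 0.3385·26.9437] = 13.7080
Node 0 (S = 60): V_0 = 1/1.03·[0.6615·2.4835 + 0.3385·13.7080] = 6.0996

$6.10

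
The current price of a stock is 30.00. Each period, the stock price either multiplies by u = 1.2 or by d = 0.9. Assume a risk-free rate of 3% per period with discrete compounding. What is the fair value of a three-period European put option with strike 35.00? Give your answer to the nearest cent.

4.42

Risk-neutral probability p = (1 + 0.03 − 0.9)/(1.2 − 0.9) = 0.1300/0.3000 = 0.4333
Terminal stock prices: S_uuu = 51.84, S_uud = 38.88, S_udd = 29.16, S_ddd = 21.87
Terminal payoffs (K − S): max(-16.84, 0) = 0, max(-3.88, 0) = 0, max(5.84, 0) = 5.84, max(13.13, 0) = 13.13
Node uu (S = 43.2): V_uu = 1/1.03·[0.4333·0.0000 + 0.5667·0.0000] = 0.0000
Node ud (S = 32.4): V_ud = 1/1.03·[0.4333·0.0000 + 0.5667·5.8400] = 3.2129
Node dd (S = 24.3): V_dd = 1/1.03·[0.4333·5.8400 + 0.5667·13.1300] = 9.6806
Node u (S = 36): V_u = 1/1.03·[0.4333·0.0000 + 0.5667·3.2129] = 1.7676
Node d (S = 27): V_d = 1/1.03·[0.4333·3.2129 + 0.5667·9.6806] = 6.6776
Node 0 (S = 30): V_0 = 1/1.03·[0.4333·1.7676 + 0.5667·6.6776] = 4.4174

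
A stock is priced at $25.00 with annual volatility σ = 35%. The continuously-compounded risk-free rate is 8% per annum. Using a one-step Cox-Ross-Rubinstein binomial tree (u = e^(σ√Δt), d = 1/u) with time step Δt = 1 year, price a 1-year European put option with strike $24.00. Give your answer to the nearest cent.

CRR parameters: u = e^(σ√Δt) = e^(0.35·√1) = 1.4191, d = 1/u = 0.7047
Per-period rate: rΔt = 0.08·1 = 0.08, so R = e^0.08 = 1.0833
Risk-neutral probability p = (e^0.08 − 0.7047)/(1.4191 − 0.7047) = 0.3786/0.7144 = 0.5300
Terminal stock prices: S_u = 35.48, S_d = 17.62
Terminal payoffs (K − S): max(-11.48, 0) = 0, max(6.383, 0) = 6.383
Node 0 (S = 25): V_0 = e^(−0.08)·[0.5300·0.0000 + 0.4700·6.3828] = 2.7695

$2.77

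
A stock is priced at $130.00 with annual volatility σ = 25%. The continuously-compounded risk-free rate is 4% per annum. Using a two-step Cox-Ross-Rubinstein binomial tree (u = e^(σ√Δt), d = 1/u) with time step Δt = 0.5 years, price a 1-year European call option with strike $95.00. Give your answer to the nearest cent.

$39.57

CRR parameters: u = e^(σ√Δt) = e^(0.25·√0.5) = 1.1934, d = 1/u = 0.8380
Per-period rate: rΔt = 0.04·0.5 = 0.02, so R = e^0.02 = 1.0202
Risk-neutral probability p = (e^0.02 − 0.8380)/(1.1934 − 0.8380) = 0.1822/0.3554 = 0.5128
Terminal stock prices: S_uu = 185.1, S_ud = 130, S_dd = 91.28
Terminal payoffs (S − K): max(90.14, 0) = 90.14, max(35, 0) = 35, max(-3.715, 0) = 0
Node u (S = 155.1): V_u = e^(−0.02)·[0.5128·90.1355 + 0.4872·35.0000] = 62.0185
Node d (S = 108.9): V_d = e^(−0.02)·[0.5128·35.0000 + 0.4872·0.0000] = 17.5913
Node 0 (S = 130): V_0 = e^(−0.02)·[0.5128·62.0185 + 0.4872·17.5913] = 39.5725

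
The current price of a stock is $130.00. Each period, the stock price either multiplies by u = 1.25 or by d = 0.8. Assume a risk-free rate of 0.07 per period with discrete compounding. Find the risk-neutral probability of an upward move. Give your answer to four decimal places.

p = 0.6000

Risk-neutral probability p = (1 + 0.07 − 0.8)/(1.25 − 0.8) = 0.2700/0.4500 = 0.6000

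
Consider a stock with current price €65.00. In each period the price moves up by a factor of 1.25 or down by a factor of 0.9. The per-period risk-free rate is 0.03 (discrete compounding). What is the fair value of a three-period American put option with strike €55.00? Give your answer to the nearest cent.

Risk-neutral probability p = (1 + 0.03 − 0.9)/(1.25 − 0.9) = 0.1300/0.3500 = 0.3714
Terminal stock prices: S_uuu = 127, S_uud = 91.41, S_udd = 65.81, S_ddd = 47.39
Terminal payoffs (K − S): max(-71.95, 0) = 0, max(-36.41, 0) = 0, max(-10.81, 0) = 0, max(7.615, 0) = 7.615
Node uu (S = 101.6): continuation = 1/1.03·[0.3714·0.0000 + 0.6286·0.0000] = 0.0000; exercise value = 0.0000 ≤ continuation, so V_uu = 0.0000
Node ud (S = 73.12): continuation = 1/1.03·[0.3714·0.0000 + 0.6286·0.0000] = 0.0000; exercise value = 0.0000 ≤ continuation, so V_ud = 0.0000
Node dd (S = 52.65): continuation = 1/1.03·[0.3714·0.0000 + 0.6286·7.6150] = 4.6472; exercise value = 2.3500 ≤ continuation, so V_dd = 4.6472
Node u (S = 81.25): continuation = 1/1.03·[0.3714·0.0000 + 0.6286·0.0000] = 0.0000; exercise value = 0.0000 ≤ continuation, so V_u = 0.0000
Node d (S = 58.5): continuation = 1/1.03·[0.3714·0.0000 + 0.6286·4.6472] = 2.8360; exercise value = 0.0000 ≤ continuation, so V_d = 2.8360
Node 0 (S = 65): continuation = 1/1.03·[0.3714·0.0000 + 0.6286·2.8360] = 1.7307; exercise value = 0.0000 ≤ continuation, so V_0 = 1.7307

€1.73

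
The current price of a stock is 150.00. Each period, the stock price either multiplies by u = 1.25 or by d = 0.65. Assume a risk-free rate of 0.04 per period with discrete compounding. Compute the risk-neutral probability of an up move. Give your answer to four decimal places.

p = 0.6500

Risk-neutral probability p = (1 + 0.04 − 0.65)/(1.25 − 0.65) = 0.3900/0.6000 = 0.6500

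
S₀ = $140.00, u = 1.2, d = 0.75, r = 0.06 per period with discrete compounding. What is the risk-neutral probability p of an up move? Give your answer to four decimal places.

Risk-neutral probability p = (1 + 0.06 − 0.75)/(1.2 − 0.75) = 0.3100/0.4500 = 0.6889

p = 0.6889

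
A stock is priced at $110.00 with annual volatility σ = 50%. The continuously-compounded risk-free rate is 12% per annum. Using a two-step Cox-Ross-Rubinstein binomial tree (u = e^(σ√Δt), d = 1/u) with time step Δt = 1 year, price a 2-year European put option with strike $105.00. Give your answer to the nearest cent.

$12.70

CRR parameters: u = e^(σ√Δt) = e^(0.5·√1) = 1.6487, d = 1/u = 0.6065
Per-period rate: rΔt = 0.12·1 = 0.12, so R = e^0.12 = 1.1275
Risk-neutral probability p = (e^0.12 − 0.6065)/(1.6487 − 0.6065) = 0.5210/1.0422 = 0.4999
Terminal stock prices: S_uu = 299, S_ud = 110, S_dd = 40.47
Terminal payoffs (K − S): max(-194, 0) = 0, max(-5, 0) = 0, max(64.53, 0) = 64.53
Node u (S = 181.4): V_u = e^(−0.12)·[0.4999·0.0000 + 0.5001·0.0000] = 0.0000
Node d (S = 66.72): V_d = e^(−0.12)·[0.4999·0.0000 + 0.5001·64.5333] = 28.6250
Node 0 (S = 110): V_0 = e^(−0.12)·[0.4999·0.0000 + 0.5001·28.6250] = 12.6972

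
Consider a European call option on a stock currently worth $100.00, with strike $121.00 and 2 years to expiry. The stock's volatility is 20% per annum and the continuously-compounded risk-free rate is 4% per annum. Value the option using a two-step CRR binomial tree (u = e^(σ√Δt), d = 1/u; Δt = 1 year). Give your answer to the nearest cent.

CRR parameters: u = e^(σ√Δt) = e^(0.2·√1) = 1.2214, d = 1/u = 0.8187
Per-period rate: rΔt = 0.04·1 = 0.04, so R = e^0.04 = 1.0408
Risk-neutral probability p = (e^0.04 − 0.8187)/(1.2214 − 0.8187) = 0.2221/0.4027 = 0.5515
Terminal stock prices: S_uu = 149.2, S_ud = 100, S_dd = 67.03
Terminal payoffs (S − K): max(28.18, 0) = 28.18, max(-21, 0) = 0, max(-53.97, 0) = 0
Node u (S = 122.1): V_u = e^(−0.04)·[0.5515·28.1825 + 0.4485·0.0000] = 14.9336
Node d (S = 81.87): V_d = e^(−0.04)·[0.5515·0.0000 + 0.4485·0.0000] = 0.0000
Node 0 (S = 100): V_0 = e^(−0.04)·[0.5515·14.9336 + 0.4485·0.0000] = 7.9132

$7.91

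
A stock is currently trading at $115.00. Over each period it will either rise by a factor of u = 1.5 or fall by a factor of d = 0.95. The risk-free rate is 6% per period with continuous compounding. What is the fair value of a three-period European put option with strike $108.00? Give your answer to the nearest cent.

$3.97

Risk-neutral probability p = (e^0.06 − 0.95)/(1.5 − 0.95) = 0.1118/0.5500 = 0.2033
Terminal stock prices: S_uuu = 388.1, S_uud = 245.8, S_udd = 155.7, S_ddd = 98.6
Terminal payoffs (K − S): max(-280.1, 0) = 0, max(-137.8, 0) = 0, max(-47.68, 0) = 0, max(9.402, 0) = 9.402
Node uu (S = 258.8): V_uu = e^(−0.06)·[0.2033·0.0000 + 0.7967·0.0000] = 0.0000
Node ud (S = 163.9): V_ud = e^(−0.06)·[0.2033·0.0000 + 0.7967·0.0000] = 0.0000
Node dd (S = 103.8): V_dd = e^(−0.06)·[0.2033·0.0000 + 0.7967·9.4019] = 7.0539
Node u (S = 172.5): V_u = e^(−0.06)·[0.2033·0.0000 + 0.7967·0.0000] = 0.0000
Node d (S = 109.2): V_d = e^(−0.06)·[0.2033·0.0000 + 0.7967·7.0539] = 5.2923
Node 0 (S = 115): V_0 = e^(−0.06)·[0.2033·0.0000 + 0.7967·5.2923] = 3.9707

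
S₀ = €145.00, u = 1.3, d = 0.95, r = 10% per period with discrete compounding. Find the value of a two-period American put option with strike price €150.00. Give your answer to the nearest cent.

€6.36

Risk-neutral probability p = (1 + 0.1 − 0.95)/(1.3 − 0.95) = 0.1500/0.3500 = 0.4286
Terminal stock prices: S_uu = 245.1, S_ud = 179.1, S_dd = 130.9
Terminal payoffs (K − S): max(-95.05, 0) = 0, max(-29.07, 0) = 0, max(19.14, 0) = 19.14
Node u (S = 188.5): continuation = 1/1.1·[0.4286·0.0000 + 0.5714·0.0000] = 0.0000; exercise value = 0.0000 ≤ continuation, so V_u = 0.0000
Node d (S = 137.8): continuation = 1/1.1·[0.4286·0.0000 + 0.5714·19.1375] = 9.9416; exercise value = 12.2500 > continuation, so V_d = 12.2500 (exercise)
Node 0 (S = 145): continuation = 1/1.1·[0.4286·0.0000 + 0.5714·12.2500] = 6.3636; exercise value = 5.0000 ≤ continuation, so V_0 = 6.3636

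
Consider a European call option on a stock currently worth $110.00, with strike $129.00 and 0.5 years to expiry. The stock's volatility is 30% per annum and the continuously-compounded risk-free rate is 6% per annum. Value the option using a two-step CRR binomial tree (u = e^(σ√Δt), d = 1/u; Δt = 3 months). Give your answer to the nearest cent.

$4.97

CRR parameters: u = e^(σ√Δt) = e^(0.3·√0.25) = 1.1618, d = 1/u = 0.8607
Per-period rate: rΔt = 0.06·0.25 = 0.015, so R = e^0.015 = 1.0151
Risk-neutral probability p = (e^0.015 − 0.8607)/(1.1618 − 0.8607) = 0.1544/0.3011 = 0.5128
Terminal stock prices: S_uu = 148.5, S_ud = 110, S_dd = 81.49
Terminal payoffs (S − K): max(19.48, 0) = 19.48, max(-19, 0) = 0, max(-47.51, 0) = 0
Node u (S = 127.8): V_u = e^(−0.015)·[0.5128·19.4845 + 0.4872·0.0000] = 9.8421
Node d (S = 94.68): V_d = e^(−0.015)·[0.5128·0.0000 + 0.4872·0.0000] = 0.0000
Node 0 (S = 110): V_0 = e^(−0.015)·[0.5128·9.8421 + 0.4872·0.0000] = 4.9715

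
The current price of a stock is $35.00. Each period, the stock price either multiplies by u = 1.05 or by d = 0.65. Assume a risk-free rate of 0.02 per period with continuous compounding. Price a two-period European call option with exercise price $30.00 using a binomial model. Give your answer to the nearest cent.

$7.07

Risk-neutral probability p = (e^0.02 − 0.65)/(1.05 − 0.65) = 0.3702/0.4000 = 0.9255
Terminal stock prices: S_uu = 38.59, S_ud = 23.89, S_dd = 14.79
Terminal payoffs (S − K): max(8.587, 0) = 8.587, max(-6.113, 0) = 0, max(-15.21, 0) = 0
Node u (S = 36.75): V_u = e^(−0.02)·[0.9255·8.5875 + 0.0745·0.0000] = 7.7904
Node d (S = 22.75): V_d = e^(−0.02)·[0.9255·0.0000 + 0.0745·0.0000] = 0.0000
Node 0 (S = 35): V_0 = e^(−0.02)·[0.9255·7.7904 + 0.0745·0.0000] = 7.0673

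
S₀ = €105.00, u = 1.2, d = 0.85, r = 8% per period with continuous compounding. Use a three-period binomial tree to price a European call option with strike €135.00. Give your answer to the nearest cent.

€10.82

Risk-neutral probability p = (e^0.08 − 0.85)/(1.2 − 0.85) = 0.2333/0.3500 = 0.6665
Terminal stock prices: S_uuu = 181.4, S_uud = 128.5, S_udd = 91.03, S_ddd = 64.48
Terminal payoffs (S − K): max(46.44, 0) = 46.44, max(-6.48, 0) = 0, max(-43.97, 0) = 0, max(-70.52, 0) = 0
Node uu (S = 151.2): V_uu = e^(−0.08)·[0.6665·46.4400 + 0.3335·0.0000] = 28.5740
Node ud (S = 107.1): V_ud = e^(−0.08)·[0.6665·0.0000 + 0.3335·0.0000] = 0.0000
Node dd (S = 75.86): V_dd = e^(−0.08)·[0.6665·0.0000 + 0.3335·0.0000] = 0.0000
Node u (S = 126): V_u = e^(−0.08)·[0.6665·28.5740 + 0.3335·0.0000] = 17.5813
Node d (S = 89.25): V_d = e^(−0.08)·[0.6665·0.0000 + 0.3335·0.0000] = 0.0000
Node 0 (S = 105): V_0 = e^(−0.08)·[0.6665·17.5813 + 0.3335·0.0000] = 10.8176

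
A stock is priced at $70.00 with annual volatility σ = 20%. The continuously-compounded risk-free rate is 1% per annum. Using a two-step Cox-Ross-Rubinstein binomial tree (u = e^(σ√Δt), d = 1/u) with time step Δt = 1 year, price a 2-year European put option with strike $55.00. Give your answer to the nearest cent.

$2.18

CRR parameters: u = e^(σ√Δt) = e^(0.2·√1) = 1.2214, d = 1/u = 0.8187
Per-period rate: rΔt = 0.01·1 = 0.01, so R = e^0.01 = 1.0101
Risk-neutral probability p = (e^0.01 − 0.8187)/(1.2214 − 0.8187) = 0.1913/0.4027 = 0.4751
Terminal stock prices: S_uu = 104.4, S_ud = 70, S_dd = 46.92
Terminal payoffs (K − S): max(-49.43, 0) = 0, max(-15, 0) = 0, max(8.078, 0) = 8.078
Node u (S = 85.5): V_u = e^(−0.01)·[0.4751·0.0000 + 0.5249·0.0000] = 0.0000
Node d (S = 57.31): V_d = e^(−0.01)·[0.4751·0.0000 + 0.5249·8.0776] = 4.1975
Node 0 (S = 70): V_0 = e^(−0.01)·[0.4751·0.0000 + 0.5249·4.1975] = 2.1813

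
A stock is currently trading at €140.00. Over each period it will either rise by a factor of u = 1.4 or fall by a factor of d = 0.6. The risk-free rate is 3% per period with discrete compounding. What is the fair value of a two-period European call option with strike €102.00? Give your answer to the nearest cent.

Risk-neutral probability p = (1 + 0.03 − 0.6)/(1.4 − 0.6) = 0.4300/0.8000 = 0.5375
Terminal stock prices: S_uu = 274.4, S_ud = 117.6, S_dd = 50.4
Terminal payoffs (S − K): max(172.4, 0) = 172.4, max(15.6, 0) = 15.6, max(-51.6, 0) = 0
Node u (S = 196): V_u = 1/1.03·[0.5375·172.4000 + 0.4625·15.6000] = 96.9709
Node d (S = 84): V_d = 1/1.03·[0.5375·15.6000 + 0.4625·0.0000] = 8.1408
Node 0 (S = 140): V_0 = 1/1.03·[0.5375·96.9709 + 0.4625·8.1408] = 54.2592

€54.26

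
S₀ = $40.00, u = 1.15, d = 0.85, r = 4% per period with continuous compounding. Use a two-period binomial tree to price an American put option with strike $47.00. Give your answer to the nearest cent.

Risk-neutral probability p = (e^0.04 − 0.85)/(1.15 − 0.85) = 0.1908/0.3000 = 0.6360
Terminal stock prices: S_uu = 52.9, S_ud = 39.1, S_dd = 28.9
Terminal payoffs (K − S): max(-5.9, 0) = 0, max(7.9, 0) = 7.9, max(18.1, 0) = 18.1
Node u (S = 46): continuation = e^(−0.04)·[0.6360·0.0000 + 0.3640·7.9000] = 2.7626; exercise value = 1.0000 ≤ continuation, so V_u = 2.7626
Node d (S = 34): continuation = e^(−0.04)·[0.6360·7.9000 + 0.3640·18.1000] = 11.1571; exercise value = 13.0000 > continuation, so V_d = 13.0000 (exercise)
Node 0 (S = 40): continuation = e^(−0.04)·[0.6360·2.7626 + 0.3640·13.0000] = 6.2342; exercise value = 7.0000 > continuation, so V_0 = 7.0000 (exercise)

$7.00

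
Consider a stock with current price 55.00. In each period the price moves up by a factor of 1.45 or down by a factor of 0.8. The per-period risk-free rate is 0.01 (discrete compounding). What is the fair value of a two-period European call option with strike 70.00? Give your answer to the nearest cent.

Risk-neutral probability p = (1 + 0.01 − 0.8)/(1.45 − 0.8) = 0.2100/0.6500 = 0.3231
Terminal stock prices: S_uu = 115.6, S_ud = 63.8, S_dd = 35.2
Terminal payoffs (S − K): max(45.64, 0) = 45.64, max(-6.2, 0) = 0, max(-34.8, 0) = 0
Node u (S = 79.75): V_u = 1/1.01·[0.3231·45.6375 + 0.6769·0.0000] = 14.5984
Node d (S = 44): V_d = 1/1.01·[0.3231·0.0000 + 0.6769·0.0000] = 0.0000
Node 0 (S = 55): V_0 = 1/1.01·[0.3231·14.5984 + 0.6769·0.0000] = 4.6697

4.67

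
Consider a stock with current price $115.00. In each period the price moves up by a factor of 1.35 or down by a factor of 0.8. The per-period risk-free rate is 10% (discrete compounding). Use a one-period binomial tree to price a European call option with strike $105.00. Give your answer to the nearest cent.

$24.92

Risk-neutral probability p = (1 + 0.1 − 0.8)/(1.35 − 0.8) = 0.3000/0.5500 = 0.5455
Terminal stock prices: S_u = 155.2, S_d = 92
Terminal payoffs (S − K): max(50.25, 0) = 50.25, max(-13, 0) = 0
Node 0 (S = 115): V_0 = 1/1.1·[0.5455·50.2500 + 0.4545·0.0000] = 24.9174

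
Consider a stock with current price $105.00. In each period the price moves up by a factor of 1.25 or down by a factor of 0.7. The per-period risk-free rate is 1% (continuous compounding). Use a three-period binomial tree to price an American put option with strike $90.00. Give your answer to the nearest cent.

Risk-neutral probability p = (e^0.01 − 0.7)/(1.25 − 0.7) = 0.3101/0.5500 = 0.5637
Terminal stock prices: S_uuu = 205.1, S_uud = 114.8, S_udd = 64.31, S_ddd = 36.01
Terminal payoffs (K − S): max(-115.1, 0) = 0, max(-24.84, 0) = 0, max(25.69, 0) = 25.69, max(53.99, 0) = 53.99
Node uu (S = 164.1): continuation = e^(−0.01)·[0.5637·0.0000 + 0.4363·0.0000] = 0.0000; exercise value = 0.0000 ≤ continuation, so V_uu = 0.0000
Node ud (S = 91.88): continuation = e^(−0.01)·[0.5637·0.0000 + 0.4363·25.6875] = 11.0952; exercise value = 0.0000 ≤ continuation, so V_ud = 11.0952
Node dd (S = 51.45): continuation = e^(−0.01)·[0.5637·25.6875 + 0.4363·53.9850] = 37.6545; exercise value = 38.5500 > continuation, so V_dd = 38.5500 (exercise)
Node u (S = 131.2): continuation = e^(−0.01)·[0.5637·0.0000 + 0.4363·11.0952] = 4.7924; exercise value = 0.0000 ≤ continuation, so V_u = 4.7924
Node d (S = 73.5): continuation = e^(−0.01)·[0.5637·11.0952 + 0.4363·38.5500] = 22.8434; exercise value = 16.5000 ≤ continuation, so V_d = 22.8434
Node 0 (S = 105): continuation = e^(−0.01)·[0.5637·4.7924 + 0.4363·22.8434] = 12.5415; exercise value = 0.0000 ≤ continuation, so V_0 = 12.5415

$12.54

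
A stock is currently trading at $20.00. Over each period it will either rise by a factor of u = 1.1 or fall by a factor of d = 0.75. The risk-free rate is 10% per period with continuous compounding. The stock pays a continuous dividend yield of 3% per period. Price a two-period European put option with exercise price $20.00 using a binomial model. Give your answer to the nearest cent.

Per-period risk-free factor R = e^0.1 = 1.1052; dividend-adjusted growth = e^(0.1−0.03) = 1.0725.
Risk-neutral probability p = (1.0725 − 0.75)/(1.1 − 0.75) = 0.3225/0.3500 = 0.9215
Terminal stock prices: S_uu = 24.2, S_ud = 16.5, S_dd = 11.25
Terminal payoffs (K − S): max(-4.2, 0) = 0, max(3.5, 0) = 3.5, max(8.75, 0) = 8.75
Node u (S = 22): V_u = e^(−0.1)·[0.9215·0.0000 + 0.0785·3.5000] = 0.2488
Node d (S = 15): V_d = e^(−0.1)·[0.9215·3.5000 + 0.0785·8.7500] = 3.5401
Node 0 (S = 20): V_0 = e^(−0.1)·[0.9215·0.2488 + 0.0785·3.5401] = 0.4590

$0.46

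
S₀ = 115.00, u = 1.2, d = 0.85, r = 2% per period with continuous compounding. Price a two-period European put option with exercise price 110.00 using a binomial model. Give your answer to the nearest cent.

6.82

Risk-neutral probability p = (e^0.02 − 0.85)/(1.2 − 0.85) = 0.1702/0.3500 = 0.4863
Terminal stock prices: S_uu = 165.6, S_ud = 117.3, S_dd = 83.09
Terminal payoffs (K − S): max(-55.6, 0) = 0, max(-7.3, 0) = 0, max(26.91, 0) = 26.91
Node u (S = 138): V_u = e^(−0.02)·[0.4863·0.0000 + 0.5137·0.0000] = 0.0000
Node d (S = 97.75): V_d = e^(−0.02)·[0.4863·0.0000 + 0.5137·26.9125] = 13.5515
Node 0 (S = 115): V_0 = e^(−0.02)·[0.4863·0.0000 + 0.5137·13.5515] = 6.8237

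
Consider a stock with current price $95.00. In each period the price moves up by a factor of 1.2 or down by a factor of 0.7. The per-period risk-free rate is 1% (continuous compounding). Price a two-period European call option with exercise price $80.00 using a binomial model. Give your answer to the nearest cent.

Risk-neutral probability p = (e^0.01 − 0.7)/(1.2 − 0.7) = 0.3101/0.5000 = 0.6201
Terminal stock prices: S_uu = 136.8, S_ud = 79.8, S_dd = 46.55
Terminal payoffs (S − K): max(56.8, 0) = 56.8, max(-0.2, 0) = 0, max(-33.45, 0) = 0
Node u (S = 114): V_u = e^(−0.01)·[0.6201·56.8000 + 0.3799·0.0000] = 34.8712
Node d (S = 66.5): V_d = e^(−0.01)·[0.6201·0.0000 + 0.3799·0.0000] = 0.0000
Node 0 (S = 95): V_0 = e^(−0.01)·[0.6201·34.8712 + 0.3799·0.0000] = 21.4085

$21.41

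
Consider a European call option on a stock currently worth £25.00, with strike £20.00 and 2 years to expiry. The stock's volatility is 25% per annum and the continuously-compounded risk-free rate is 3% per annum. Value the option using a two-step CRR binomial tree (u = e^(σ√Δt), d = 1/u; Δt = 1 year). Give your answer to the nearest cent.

CRR parameters: u = e^(σ√Δt) = e^(0.25·√1) = 1.2840, d = 1/u = 0.7788
Per-period rate: rΔt = 0.03·1 = 0.03, so R = e^0.03 = 1.0305
Risk-neutral probability p = (e^0.03 − 0.7788)/(1.2840 − 0.7788) = 0.2517/0.5052 = 0.4981
Terminal stock prices: S_uu = 41.22, S_ud = 25, S_dd = 15.16
Terminal payoffs (S − K): max(21.22, 0) = 21.22, max(5, 0) = 5, max(-4.837, 0) = 0
Node u (S = 32.1): V_u = e^(−0.03)·[0.4981·21.2180 + 0.5019·5.0000] = 12.6917
Node d (S = 19.47): V_d = e^(−0.03)·[0.4981·5.0000 + 0.5019·0.0000] = 2.4169
Node 0 (S = 25): V_0 = e^(−0.03)·[0.4981·12.6917 + 0.5019·2.4169] = 7.3121

£7.31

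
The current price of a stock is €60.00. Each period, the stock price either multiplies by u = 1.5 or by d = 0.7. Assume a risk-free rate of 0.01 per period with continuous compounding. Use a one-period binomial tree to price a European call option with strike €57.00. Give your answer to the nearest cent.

€12.66

Risk-neutral probability p = (e^0.01 − 0.7)/(1.5 − 0.7) = 0.3101/0.8000 = 0.3876
Terminal stock prices: S_u = 90, S_d = 42
Terminal payoffs (S − K): max(33, 0) = 33, max(-15, 0) = 0
Node 0 (S = 60): V_0 = e^(−0.01)·[0.3876·33.0000 + 0.6124·0.0000] = 12.6623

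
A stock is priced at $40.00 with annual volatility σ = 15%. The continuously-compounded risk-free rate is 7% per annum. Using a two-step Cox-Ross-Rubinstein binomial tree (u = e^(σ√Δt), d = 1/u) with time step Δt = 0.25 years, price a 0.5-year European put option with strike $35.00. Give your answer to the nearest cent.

CRR parameters: u = e^(σ√Δt) = e^(0.15·√0.25) = 1.0779, d = 1/u = 0.9277
Per-period rate: rΔt = 0.07·0.25 = 0.0175, so R = e^0.0175 = 1.0177
Risk-neutral probability p = (e^0.0175 − 0.9277)/(1.0779 − 0.9277) = 0.0899/0.1501 = 0.5988
Terminal stock prices: S_uu = 46.47, S_ud = 40, S_dd = 34.43
Terminal payoffs (K − S): max(-11.47, 0) = 0, max(-5, 0) = 0, max(0.5717, 0) = 0.5717
Node u (S = 43.12): V_u = e^(−0.0175)·[0.5988·0.0000 + 0.4012·0.0000] = 0.0000
Node d (S = 37.11): V_d = e^(−0.0175)·[0.5988·0.0000 + 0.4012·0.5717] = 0.2254
Node 0 (S = 40): V_0 = e^(−0.0175)·[0.5988·0.0000 + 0.4012·0.2254] = 0.0888

$0.09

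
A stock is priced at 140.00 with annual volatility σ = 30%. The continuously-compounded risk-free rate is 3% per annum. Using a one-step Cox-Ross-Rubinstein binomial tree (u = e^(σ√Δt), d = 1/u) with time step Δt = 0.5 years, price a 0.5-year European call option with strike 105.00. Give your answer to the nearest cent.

CRR parameters: u = e^(σ√Δt) = e^(0.3·√0.5) = 1.2363, d = 1/u = 0.8089
Per-period rate: rΔt = 0.03·0.5 = 0.015, so R = e^0.015 = 1.0151
Risk-neutral probability p = (e^0.015 − 0.8089)/(1.2363 − 0.8089) = 0.2063/0.4275 = 0.4825
Terminal stock prices: S_u = 173.1, S_d = 113.2
Terminal payoffs (S − K): max(68.08, 0) = 68.08, max(8.24, 0) = 8.24
Node 0 (S = 140): V_0 = e^(−0.015)·[0.4825·68.0836 + 0.5175·8.2401] = 36.5632

36.56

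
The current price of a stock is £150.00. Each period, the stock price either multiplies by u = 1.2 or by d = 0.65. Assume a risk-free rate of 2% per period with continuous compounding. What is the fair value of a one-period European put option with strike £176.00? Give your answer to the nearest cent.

£25.15

Risk-neutral probability p = (e^0.02 − 0.65)/(1.2 − 0.65) = 0.3702/0.5500 = 0.6731
Terminal stock prices: S_u = 180, S_d = 97.5
Terminal payoffs (K − S): max(-4, 0) = 0, max(78.5, 0) = 78.5
Node 0 (S = 150): V_0 = e^(−0.02)·[0.6731·0.0000 + 0.3269·78.5000] = 25.1540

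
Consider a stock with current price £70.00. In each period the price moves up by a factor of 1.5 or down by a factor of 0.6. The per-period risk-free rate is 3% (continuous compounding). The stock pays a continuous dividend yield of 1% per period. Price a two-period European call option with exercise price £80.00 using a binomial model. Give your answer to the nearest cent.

Per-period risk-free factor R = e^0.03 = 1.0305; dividend-adjusted growth = e^(0.03−0.01) = 1.0202.
Risk-neutral probability p = (1.0202 − 0.6)/(1.5 − 0.6) = 0.4202/0.9000 = 0.4669
Terminal stock prices: S_uu = 157.5, S_ud = 63, S_dd = 25.2
Terminal payoffs (S − K): max(77.5, 0) = 77.5, max(-17, 0) = 0, max(-54.8, 0) = 0
Node u (S = 105): V_u = e^(−0.03)·[0.4669·77.5000 + 0.5331·0.0000] = 35.1146
Node d (S = 42): V_d = e^(−0.03)·[0.4669·0.0000 + 0.5331·0.0000] = 0.0000
Node 0 (S = 70): V_0 = e^(−0.03)·[0.4669·35.1146 + 0.5331·0.0000] = 15.9101

£15.91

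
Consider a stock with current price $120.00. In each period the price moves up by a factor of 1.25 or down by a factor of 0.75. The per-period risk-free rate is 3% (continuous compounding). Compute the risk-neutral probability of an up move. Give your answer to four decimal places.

p = 0.5609

Risk-neutral probability p = (e^0.03 − 0.75)/(1.25 − 0.75) = 0.2805/0.5000 = 0.5609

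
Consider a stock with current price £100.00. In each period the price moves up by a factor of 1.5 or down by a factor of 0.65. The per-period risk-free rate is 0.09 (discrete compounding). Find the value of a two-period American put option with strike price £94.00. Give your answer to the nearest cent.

£12.83

Risk-neutral probability p = (1 + 0.09 − 0.65)/(1.5 − 0.65) = 0.4400/0.8500 = 0.5176
Terminal stock prices: S_uu = 225, S_ud = 97.5, S_dd = 42.25
Terminal payoffs (K − S): max(-131, 0) = 0, max(-3.5, 0) = 0, max(51.75, 0) = 51.75
Node u (S = 150): continuation = 1/1.09·[0.5176·0.0000 + 0.4824·0.0000] = 0.0000; exercise value = 0.0000 ≤ continuation, so V_u = 0.0000
Node d (S = 65): continuation = 1/1.09·[0.5176·0.0000 + 0.4824·51.7500] = 22.9007; exercise value = 29.0000 > continuation, so V_d = 29.0000 (exercise)
Node 0 (S = 100): continuation = 1/1.09·[0.5176·0.0000 + 0.4824·29.0000] = 12.8332; exercise value = 0.0000 ≤ continuation, so V_0 = 12.8332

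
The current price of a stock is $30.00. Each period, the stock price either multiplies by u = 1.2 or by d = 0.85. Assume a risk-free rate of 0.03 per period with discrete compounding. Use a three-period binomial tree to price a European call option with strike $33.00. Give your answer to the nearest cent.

Risk-neutral probability p = (1 + 0.03 − 0.85)/(1.2 − 0.85) = 0.1800/0.3500 = 0.5143
Terminal stock prices: S_uuu = 51.84, S_uud = 36.72, S_udd = 26.01, S_ddd = 18.42
Terminal payoffs (S − K): max(18.84, 0) = 18.84, max(3.72, 0) = 3.72, max(-6.99, 0) = 0, max(-14.58, 0) = 0
Node uu (S = 43.2): V_uu = 1/1.03·[0.5143·18.8400 + 0.4857·3.7200] = 11.1612
Node ud (S = 30.6): V_ud = 1/1.03·[0.5143·3.7200 + 0.4857·0.0000] = 1.8574
Node dd (S = 21.67): V_dd = 1/1.03·[0.5143·0.0000 + 0.4857·0.0000] = 0.0000
Node u (S = 36): V_u = 1/1.03·[0.5143·11.1612 + 0.4857·1.8574] = 6.4487
Node d (S = 25.5): V_d = 1/1.03·[0.5143·1.8574 + 0.4857·0.0000] = 0.9274
Node 0 (S = 30): V_0 = 1/1.03·[0.5143·6.4487 + 0.4857·0.9274] = 3.6572

$3.66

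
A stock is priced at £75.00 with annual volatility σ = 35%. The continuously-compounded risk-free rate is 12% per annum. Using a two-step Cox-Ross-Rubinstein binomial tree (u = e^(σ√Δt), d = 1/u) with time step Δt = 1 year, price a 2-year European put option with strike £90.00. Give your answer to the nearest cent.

CRR parameters: u = e^(σ√Δt) = e^(0.35·√1) = 1.4191, d = 1/u = 0.7047
Per-period rate: rΔt = 0.12·1 = 0.12, so R = e^0.12 = 1.1275
Risk-neutral probability p = (e^0.12 − 0.7047)/(1.4191 − 0.7047) = 0.4228/0.7144 = 0.5919
Terminal stock prices: S_uu = 151, S_ud = 75, S_dd = 37.24
Terminal payoffs (K − S): max(-61.03, 0) = 0, max(15, 0) = 15, max(52.76, 0) = 52.76
Node u (S = 106.4): V_u = e^(−0.12)·[0.5919·0.0000 + 0.4081·15.0000] = 5.4299
Node d (S = 52.85): V_d = e^(−0.12)·[0.5919·15.0000 + 0.4081·52.7561] = 26.9712
Node 0 (S = 75): V_0 = e^(−0.12)·[0.5919·5.4299 + 0.4081·26.9712] = 12.6137

£12.61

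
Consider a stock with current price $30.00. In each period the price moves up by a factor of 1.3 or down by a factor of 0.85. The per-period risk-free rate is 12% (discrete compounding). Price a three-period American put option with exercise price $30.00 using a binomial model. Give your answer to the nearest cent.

$1.73

Risk-neutral probability p = (1 + 0.12 − 0.85)/(1.3 − 0.85) = 0.2700/0.4500 = 0.6000
Terminal stock prices: S_uuu = 65.91, S_uud = 43.09, S_udd = 28.18, S_ddd = 18.42
Terminal payoffs (K − S): max(-35.91, 0) = 0, max(-13.09, 0) = 0, max(1.823, 0) = 1.823, max(11.58, 0) = 11.58
Node uu (S = 50.7): continuation = 1/1.12·[0.6000·0.0000 + 0.4000·0.0000] = 0.0000; exercise value = 0.0000 ≤ continuation, so V_uu = 0.0000
Node ud (S = 33.15): continuation = 1/1.12·[0.6000·0.0000 + 0.4000·1.8225] = 0.6509; exercise value = 0.0000 ≤ continuation, so V_ud = 0.6509
Node dd (S = 21.67): continuation = 1/1.12·[0.6000·1.8225 + 0.4000·11.5763] = 5.1107; exercise value = 8.3250 > continuation, so V_dd = 8.3250 (exercise)
Node u (S = 39): continuation = 1/1.12·[0.6000·0.0000 + 0.4000·0.6509] = 0.2325; exercise value = 0.0000 ≤ continuation, so V_u = 0.2325
Node d (S = 25.5): continuation = 1/1.12·[0.6000·0.6509 + 0.4000·8.3250] = 3.3219; exercise value = 4.5000 > continuation, so V_d = 4.5000 (exercise)
Node 0 (S = 30): continuation = 1/1.12·[0.6000·0.2325 + 0.4000·4.5000] = 1.7317; exercise value = 0.0000 ≤ continuation, so V_0 = 1.7317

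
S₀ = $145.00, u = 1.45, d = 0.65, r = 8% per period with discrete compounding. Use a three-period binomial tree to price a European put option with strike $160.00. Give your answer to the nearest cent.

Risk-neutral probability p = (1 + 0.08 − 0.65)/(1.45 − 0.65) = 0.4300/0.8000 = 0.5375
Terminal stock prices: S_uuu = 442.1, S_uud = 198.2, S_udd = 88.83, S_ddd = 39.82
Terminal payoffs (K − S): max(-282.1, 0) = 0, max(-38.16, 0) = 0, max(71.17, 0) = 71.17, max(120.2, 0) = 120.2
Node uu (S = 304.9): V_uu = 1/1.08·[0.5375·0.0000 + 0.4625·0.0000] = 0.0000
Node ud (S = 136.7): V_ud = 1/1.08·[0.5375·0.0000 + 0.4625·71.1694] = 30.4776
Node dd (S = 61.26): V_dd = 1/1.08·[0.5375·71.1694 + 0.4625·120.1794] = 86.8856
Node u (S = 210.2): V_u = 1/1.08·[0.5375·0.0000 + 0.4625·30.4776] = 13.0518
Node d (S = 94.25): V_d = 1/1.08·[0.5375·30.4776 + 0.4625·86.8856] = 52.3762
Node 0 (S = 145): V_0 = 1/1.08·[0.5375·13.0518 + 0.4625·52.3762] = 28.9253

$28.93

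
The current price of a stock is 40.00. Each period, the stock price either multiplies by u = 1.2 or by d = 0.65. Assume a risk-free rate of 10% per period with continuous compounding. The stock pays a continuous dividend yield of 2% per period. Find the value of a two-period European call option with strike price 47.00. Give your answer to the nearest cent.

5.39

Per-period risk-free factor R = e^0.1 = 1.1052; dividend-adjusted growth = e^(0.1−0.02) = 1.0833.
Risk-neutral probability p = (1.0833 − 0.65)/(1.2 − 0.65) = 0.4333/0.5500 = 0.7878
Terminal stock prices: S_uu = 57.6, S_ud = 31.2, S_dd = 16.9
Terminal payoffs (S − K): max(10.6, 0) = 10.6, max(-15.8, 0) = 0, max(-30.1, 0) = 0
Node u (S = 48): V_u = e^(−0.1)·[0.7878·10.6000 + 0.2122·0.0000] = 7.5560
Node d (S = 26): V_d = e^(−0.1)·[0.7878·0.0000 + 0.2122·0.0000] = 0.0000
Node 0 (S = 40): V_0 = e^(−0.1)·[0.7878·7.5560 + 0.2122·0.0000] = 5.3861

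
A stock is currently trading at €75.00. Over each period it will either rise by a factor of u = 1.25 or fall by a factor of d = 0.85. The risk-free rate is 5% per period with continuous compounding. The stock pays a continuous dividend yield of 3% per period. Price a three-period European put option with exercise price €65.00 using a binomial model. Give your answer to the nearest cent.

€3.09

Per-period risk-free factor R = e^0.05 = 1.0513; dividend-adjusted growth = e^(0.05−0.03) = 1.0202.
Risk-neutral probability p = (1.0202 − 0.85)/(1.25 − 0.85) = 0.1702/0.4000 = 0.4255
Terminal stock prices: S_uuu = 146.5, S_uud = 99.61, S_udd = 67.73, S_ddd = 46.06
Terminal payoffs (K − S): max(-81.48, 0) = 0, max(-34.61, 0) = 0, max(-2.734, 0) = 0, max(18.94, 0) = 18.94
Node uu (S = 117.2): V_uu = e^(−0.05)·[0.4255·0.0000 + 0.5745·0.0000] = 0.0000
Node ud (S = 79.69): V_ud = e^(−0.05)·[0.4255·0.0000 + 0.5745·0.0000] = 0.0000
Node dd (S = 54.19): V_dd = e^(−0.05)·[0.4255·0.0000 + 0.5745·18.9406] = 10.3506
Node u (S = 93.75): V_u = e^(−0.05)·[0.4255·0.0000 + 0.5745·0.0000] = 0.0000
Node d (S = 63.75): V_d = e^(−0.05)·[0.4255·0.0000 + 0.5745·10.3506] = 5.6564
Node 0 (S = 75): V_0 = e^(−0.05)·[0.4255·0.0000 + 0.5745·5.6564] = 3.0911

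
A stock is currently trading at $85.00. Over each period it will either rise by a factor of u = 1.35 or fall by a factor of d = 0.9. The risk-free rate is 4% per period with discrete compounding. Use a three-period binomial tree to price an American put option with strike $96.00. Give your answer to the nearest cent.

Risk-neutral probability p = (1 + 0.04 − 0.9)/(1.35 − 0.9) = 0.1400/0.4500 = 0.3111
Terminal stock prices: S_uuu = 209.1, S_uud = 139.4, S_udd = 92.95, S_ddd = 61.97
Terminal payoffs (K − S): max(-113.1, 0) = 0, max(-43.42, 0) = 0, max(3.052, 0) = 3.052, max(34.03, 0) = 34.03
Node uu (S = 154.9): continuation = 1/1.04·[0.3111·0.0000 + 0.6889·0.0000] = 0.0000; exercise value = 0.0000 ≤ continuation, so V_uu = 0.0000
Node ud (S = 103.3): continuation = 1/1.04·[0.3111·0.0000 + 0.6889·3.0525] = 2.0220; exercise value = 0.0000 ≤ continuation, so V_ud = 2.0220
Node dd (S = 68.85): continuation = 1/1.04·[0.3111·3.0525 + 0.6889·34.0350] = 23.4577; exercise value = 27.1500 > continuation, so V_dd = 27.1500 (exercise)
Node u (S = 114.8): continuation = 1/1.04·[0.3111·0.0000 + 0.6889·2.0220] = 1.3393; exercise value = 0.0000 ≤ continuation, so V_u = 1.3393
Node d (S = 76.5): continuation = 1/1.04·[0.3111·2.0220 + 0.6889·27.1500] = 18.5888; exercise value = 19.5000 > continuation, so V_d = 19.5000 (exercise)
Node 0 (S = 85): continuation = 1/1.04·[0.3111·1.3393 + 0.6889·19.5000] = 13.3173; exercise value = 11.0000 ≤ continuation, so V_0 = 13.3173

$13.32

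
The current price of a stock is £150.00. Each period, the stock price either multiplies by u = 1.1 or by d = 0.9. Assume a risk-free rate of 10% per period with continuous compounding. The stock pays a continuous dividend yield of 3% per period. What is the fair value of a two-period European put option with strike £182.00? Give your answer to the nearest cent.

Per-period risk-free factor R = e^0.1 = 1.1052; dividend-adjusted growth = e^(0.1−0.03) = 1.0725.
Risk-neutral probability p = (1.0725 − 0.9)/(1.1 − 0.9) = 0.1725/0.2000 = 0.8625
Terminal stock prices: S_uu = 181.5, S_ud = 148.5, S_dd = 121.5
Terminal payoffs (K − S): max(0.5, 0) = 0.5, max(33.5, 0) = 33.5, max(60.5, 0) = 60.5
Node u (S = 165): V_u = e^(−0.1)·[0.8625·0.5000 + 0.1375·33.5000] = 4.5569
Node d (S = 135): V_d = e^(−0.1)·[0.8625·33.5000 + 0.1375·60.5000] = 33.6703
Node 0 (S = 150): V_0 = e^(−0.1)·[0.8625·4.5569 + 0.1375·33.6703] = 7.7443

£7.74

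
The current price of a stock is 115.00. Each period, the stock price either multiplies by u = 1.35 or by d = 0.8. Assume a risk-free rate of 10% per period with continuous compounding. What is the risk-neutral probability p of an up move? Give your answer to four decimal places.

p = 0.5549

Risk-neutral probability p = (e^0.1 − 0.8)/(1.35 − 0.8) = 0.3052/0.5500 = 0.5549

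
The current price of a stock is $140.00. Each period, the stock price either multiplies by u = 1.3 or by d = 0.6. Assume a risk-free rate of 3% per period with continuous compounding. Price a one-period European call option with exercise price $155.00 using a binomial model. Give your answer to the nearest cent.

$16.11

Risk-neutral probability p = (e^0.03 − 0.6)/(1.3 − 0.6) = 0.4305/0.7000 = 0.6149
Terminal stock prices: S_u = 182, S_d = 84
Terminal payoffs (S − K): max(27, 0) = 27, max(-71, 0) = 0
Node 0 (S = 140): V_0 = e^(−0.03)·[0.6149·27.0000 + 0.3851·0.0000] = 16.1125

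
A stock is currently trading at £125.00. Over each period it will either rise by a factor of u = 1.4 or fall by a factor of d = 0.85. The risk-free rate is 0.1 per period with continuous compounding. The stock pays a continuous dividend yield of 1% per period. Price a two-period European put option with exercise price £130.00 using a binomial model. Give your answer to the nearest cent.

£10.05

Per-period risk-free factor R = e^0.1 = 1.1052; dividend-adjusted growth = e^(0.1−0.01) = 1.0942.
Risk-neutral probability p = (1.0942 − 0.85)/(1.4 − 0.85) = 0.2442/0.5500 = 0.4440
Terminal stock prices: S_uu = 245, S_ud = 148.8, S_dd = 90.31
Terminal payoffs (K − S): max(-115, 0) = 0, max(-18.75, 0) = 0, max(39.69, 0) = 39.69
Node u (S = 175): V_u = e^(−0.1)·[0.4440·0.0000 + 0.5560·0.0000] = 0.0000
Node d (S = 106.2): V_d = e^(−0.1)·[0.4440·0.0000 + 0.5560·39.6875] = 19.9680
Node 0 (S = 125): V_0 = e^(−0.1)·[0.4440·0.0000 + 0.5560·19.9680] = 10.0466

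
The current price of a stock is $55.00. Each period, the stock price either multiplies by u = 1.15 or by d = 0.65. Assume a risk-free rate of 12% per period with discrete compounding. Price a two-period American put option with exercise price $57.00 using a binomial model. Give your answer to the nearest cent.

Risk-neutral probability p = (1 + 0.12 − 0.65)/(1.15 − 0.65) = 0.4700/0.5000 = 0.9400
Terminal stock prices: S_uu = 72.74, S_ud = 41.11, S_dd = 23.24
Terminal payoffs (K − S): max(-15.74, 0) = 0, max(15.89, 0) = 15.89, max(33.76, 0) = 33.76
Node u (S = 63.25): continuation = 1/1.12·[0.9400·0.0000 + 0.0600·15.8875] = 0.8511; exercise value = 0.0000 ≤ continuation, so V_u = 0.8511
Node d (S = 35.75): continuation = 1/1.12·[0.9400·15.8875 + 0.0600·33.7625] = 15.1429; exercise value = 21.2500 > continuation, so V_d = 21.2500 (exercise)
Node 0 (S = 55): continuation = 1/1.12·[0.9400·0.8511 + 0.0600·21.2500] = 1.8527; exercise value = 2.0000 > continuation, so V_0 = 2.0000 (exercise)

$2.00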